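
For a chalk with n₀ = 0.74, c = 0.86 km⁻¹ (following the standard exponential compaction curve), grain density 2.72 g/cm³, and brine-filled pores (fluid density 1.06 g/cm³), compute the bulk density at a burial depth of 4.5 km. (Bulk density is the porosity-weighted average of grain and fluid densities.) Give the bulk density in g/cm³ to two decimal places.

2.69 g/cm³

Porosity at depth: n = 0.74·exp(−0.86×4.5) = 0.74×0.0209 = 0.0154
Bulk density: ρ_b = (1−n)ρ_g + n·ρ_f = 0.9846×2.72 + 0.0154×1.06
       = 2.678 + 0.016 = 2.694 g/cm³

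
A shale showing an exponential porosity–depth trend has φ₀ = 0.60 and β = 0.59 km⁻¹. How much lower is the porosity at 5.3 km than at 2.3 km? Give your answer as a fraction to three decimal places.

0.128

φ(2.3) = 0.6·e^(−0.59×2.3) = 0.1545
φ(5.3) = 0.6·e^(−0.59×5.3) = 0.0263
Δφ = 0.1545 − 0.0263 = 0.1281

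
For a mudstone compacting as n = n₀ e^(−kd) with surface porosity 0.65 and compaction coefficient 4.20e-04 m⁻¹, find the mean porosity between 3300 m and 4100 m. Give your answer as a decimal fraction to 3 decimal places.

Working in km (1 km = 1000 m; k in km⁻¹ = k in m⁻¹ × 1000):
⟨n⟩ = (1/(d₂−d₁)) ∫ n₀ e^(−kd) dd = n₀·(e^(−k·d₁) − e^(−k·d₂)) / (k·(d₂−d₁))
e^(−0.42×3.3) = 0.2501; e^(−0.42×4.1) = 0.1787
⟨n⟩ = 0.65 × (0.2501 − 0.1787) / (0.42 × 0.8) = 0.65 × 0.2124 = 0.1381

0.138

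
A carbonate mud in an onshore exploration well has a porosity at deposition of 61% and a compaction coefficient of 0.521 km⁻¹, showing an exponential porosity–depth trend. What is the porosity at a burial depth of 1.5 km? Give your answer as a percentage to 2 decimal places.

27.92%

φ = φ₀·exp(−k·z) = 0.61 × exp(−0.521 × 1.5) = 0.61 × exp(−0.7815)
  = 0.61 × 0.4577 = 0.2792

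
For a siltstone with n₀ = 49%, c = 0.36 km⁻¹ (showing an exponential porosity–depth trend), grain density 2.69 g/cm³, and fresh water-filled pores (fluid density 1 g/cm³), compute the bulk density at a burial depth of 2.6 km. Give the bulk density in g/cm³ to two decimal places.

2.37 g/cm³

Porosity at depth: n = 0.49·exp(−0.36×2.6) = 0.49×0.3922 = 0.1922
Bulk density: ρ_b = (1−n)ρ_g + n·ρ_f = 0.8078×2.69 + 0.1922×1
       = 2.173 + 0.192 = 2.365 g/cm³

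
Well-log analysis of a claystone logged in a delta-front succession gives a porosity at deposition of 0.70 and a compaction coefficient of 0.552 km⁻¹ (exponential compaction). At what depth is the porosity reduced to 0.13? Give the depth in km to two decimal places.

3.05 km

Invert Athy's law: d = ln(phi₀/phi) / k
d = ln(0.7/0.13) / 0.552 = ln(5.385) / 0.552 = 1.6835 / 0.552 = 3.050 km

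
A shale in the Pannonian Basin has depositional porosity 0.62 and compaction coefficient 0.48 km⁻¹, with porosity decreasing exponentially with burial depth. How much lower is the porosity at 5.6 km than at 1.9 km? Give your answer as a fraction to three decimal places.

phi(1.9) = 0.62·e^(−0.48×1.9) = 0.2491
phi(5.6) = 0.62·e^(−0.48×5.6) = 0.0422
Δphi = 0.2491 − 0.0422 = 0.2069

0.207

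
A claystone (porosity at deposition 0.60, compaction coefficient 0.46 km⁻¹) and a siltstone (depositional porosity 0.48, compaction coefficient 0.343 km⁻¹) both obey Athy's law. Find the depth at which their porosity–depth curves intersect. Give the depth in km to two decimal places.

Set n₀ₐ e^(−βₐZ) = n₀ᵦ e^(−βᵦZ) ⇒ ln(n₀ₐ/n₀ᵦ) = (βₐ − βᵦ)·Z
Z = ln(0.6/0.48) / (0.46 − 0.343) = 0.2231 / 0.117 = 1.907 km

1.91 km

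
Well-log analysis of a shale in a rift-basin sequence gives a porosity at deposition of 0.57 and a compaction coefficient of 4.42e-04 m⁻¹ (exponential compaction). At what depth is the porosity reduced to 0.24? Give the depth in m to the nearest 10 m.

1960 m

Working in km (1 km = 1000 m; β in km⁻¹ = β in m⁻¹ × 1000):
Invert Athy's law: z = ln(φ₀/φ) / β
z = ln(0.57/0.24) / 0.442 = ln(2.375) / 0.442 = 0.8650 / 0.442 = 1.957 km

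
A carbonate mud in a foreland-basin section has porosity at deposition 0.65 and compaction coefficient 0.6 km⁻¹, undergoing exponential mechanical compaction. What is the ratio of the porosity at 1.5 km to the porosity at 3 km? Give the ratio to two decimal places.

phi(d₁)/phi(d₂) = e^(−k·d₁)/e^(−k·d₂) = e^{k(d₂−d₁)}
= exp(0.6 × 1.5) = exp(0.9) = 2.4596

2.46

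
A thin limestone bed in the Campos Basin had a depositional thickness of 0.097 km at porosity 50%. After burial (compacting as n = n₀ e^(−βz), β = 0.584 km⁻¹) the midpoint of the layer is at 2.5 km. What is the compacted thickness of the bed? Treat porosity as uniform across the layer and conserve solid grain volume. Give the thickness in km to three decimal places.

Porosity at 2.5 km: n = 0.5·exp(−0.584×2.5) = 0.1161
Solid-volume conservation: h(1−n) = h₀(1−n₀) ⇒ h = h₀·(1−n₀)/(1−n)
h = 0.097 × (1 − 0.5)/(1 − 0.1161) = 0.097 × 0.5657 = 0.0549 km

0.055 km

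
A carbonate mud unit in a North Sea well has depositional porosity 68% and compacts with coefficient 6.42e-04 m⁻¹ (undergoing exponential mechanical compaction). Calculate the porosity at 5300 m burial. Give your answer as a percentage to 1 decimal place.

2.3%

Working in km (1 km = 1000 m; c in km⁻¹ = c in m⁻¹ × 1000):
φ = φ₀·exp(−c·z) = 0.68 × exp(−0.642 × 5.3) = 0.68 × exp(−3.403)
  = 0.68 × 0.0333 = 0.0226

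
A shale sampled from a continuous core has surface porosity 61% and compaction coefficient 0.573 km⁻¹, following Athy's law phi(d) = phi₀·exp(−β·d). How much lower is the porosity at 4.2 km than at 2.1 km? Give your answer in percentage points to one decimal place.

12.8 percentage points

phi(2.1) = 0.61·e^(−0.573×2.1) = 0.1831
phi(4.2) = 0.61·e^(−0.573×4.2) = 0.0550
Δphi = 0.1831 − 0.0550 = 0.1281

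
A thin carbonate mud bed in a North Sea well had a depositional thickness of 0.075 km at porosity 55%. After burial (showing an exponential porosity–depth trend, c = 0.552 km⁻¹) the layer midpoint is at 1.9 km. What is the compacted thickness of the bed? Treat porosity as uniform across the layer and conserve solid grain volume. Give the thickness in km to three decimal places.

Porosity at 1.9 km: phi = 0.55·exp(−0.552×1.9) = 0.1927
Solid-volume conservation: h(1−phi) = h₀(1−phi₀) ⇒ h = h₀·(1−phi₀)/(1−phi)
h = 0.075 × (1 − 0.55)/(1 − 0.1927) = 0.075 × 0.5574 = 0.0418 km

0.042 km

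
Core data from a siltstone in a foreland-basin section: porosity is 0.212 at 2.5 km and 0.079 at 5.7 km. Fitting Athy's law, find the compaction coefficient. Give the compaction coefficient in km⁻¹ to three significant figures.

Athy: φ(Z) = φ₀ e^(−cZ) ⇒ φ₁/φ₂ = e^{c(Z₂−Z₁)} ⇒ c = ln(φ₁/φ₂)/(Z₂−Z₁)
c = ln(0.212/0.079) / (5.7 − 2.5) = ln(2.684) / 3.2 = 0.9871 / 3.2 = 0.3085 km⁻¹

0.308 km⁻¹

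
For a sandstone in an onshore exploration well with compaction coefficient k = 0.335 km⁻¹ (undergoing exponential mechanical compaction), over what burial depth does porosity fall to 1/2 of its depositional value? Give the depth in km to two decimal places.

phi/phi₀ = 1/2 ⇒ exp(−k·z) = 1/2 ⇒ z = ln(2) / k
z = 0.6931 / 0.335 = 2.069 km

2.07 km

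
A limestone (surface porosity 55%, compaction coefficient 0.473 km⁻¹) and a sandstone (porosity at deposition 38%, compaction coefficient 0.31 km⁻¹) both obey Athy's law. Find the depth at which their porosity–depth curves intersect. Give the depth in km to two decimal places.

Set φ₀ₐ e^(−kₐz) = φ₀ᵦ e^(−kᵦz) ⇒ ln(φ₀ₐ/φ₀ᵦ) = (kₐ − kᵦ)·z
z = ln(0.55/0.38) / (0.473 − 0.31) = 0.3697 / 0.163 = 2.268 km

2.27 km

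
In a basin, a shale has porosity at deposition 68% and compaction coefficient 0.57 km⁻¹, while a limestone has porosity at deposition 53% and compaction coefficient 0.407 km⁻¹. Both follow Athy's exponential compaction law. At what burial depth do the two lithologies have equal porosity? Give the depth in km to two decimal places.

Set n₀ₐ e^(−βₐd) = n₀ᵦ e^(−βᵦd) ⇒ ln(n₀ₐ/n₀ᵦ) = (βₐ − βᵦ)·d
d = ln(0.68/0.53) / (0.57 − 0.407) = 0.2492 / 0.163 = 1.529 km

1.53 km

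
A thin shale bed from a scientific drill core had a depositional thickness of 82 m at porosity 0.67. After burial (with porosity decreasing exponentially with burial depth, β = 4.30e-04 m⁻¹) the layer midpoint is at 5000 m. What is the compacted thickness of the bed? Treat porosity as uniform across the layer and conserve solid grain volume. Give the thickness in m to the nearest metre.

29 m

Working in km (1 km = 1000 m; β in km⁻¹ = β in m⁻¹ × 1000):
Porosity at 5 km: φ = 0.67·exp(−0.43×5) = 0.0780
Solid-volume conservation: h(1−φ) = h₀(1−φ₀) ⇒ h = h₀·(1−φ₀)/(1−φ)
h = 0.082 × (1 − 0.67)/(1 − 0.0780) = 0.082 × 0.3579 = 0.0294 km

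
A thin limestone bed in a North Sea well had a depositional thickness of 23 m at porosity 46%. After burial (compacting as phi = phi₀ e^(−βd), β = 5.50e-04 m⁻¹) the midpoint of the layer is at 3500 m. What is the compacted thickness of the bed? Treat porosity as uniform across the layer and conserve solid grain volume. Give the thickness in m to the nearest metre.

13 m

Working in km (1 km = 1000 m; β in km⁻¹ = β in m⁻¹ × 1000):
Porosity at 3.5 km: phi = 0.46·exp(−0.55×3.5) = 0.0671
Solid-volume conservation: h(1−phi) = h₀(1−phi₀) ⇒ h = h₀·(1−phi₀)/(1−phi)
h = 0.023 × (1 − 0.46)/(1 − 0.0671) = 0.023 × 0.5788 = 0.0133 km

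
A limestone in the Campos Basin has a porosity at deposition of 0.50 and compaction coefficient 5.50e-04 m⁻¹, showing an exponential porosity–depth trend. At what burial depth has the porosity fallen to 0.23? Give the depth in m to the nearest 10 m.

Working in km (1 km = 1000 m; c in km⁻¹ = c in m⁻¹ × 1000):
Invert Athy's law: d = ln(φ₀/φ) / c
d = ln(0.5/0.23) / 0.55 = ln(2.174) / 0.55 = 0.7765 / 0.55 = 1.412 km

1410 m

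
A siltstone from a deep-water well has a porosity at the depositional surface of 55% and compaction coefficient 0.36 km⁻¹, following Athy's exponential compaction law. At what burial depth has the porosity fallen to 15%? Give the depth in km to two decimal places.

Invert Athy's law: z = ln(phi₀/phi) / β
z = ln(0.55/0.15) / 0.36 = ln(3.667) / 0.36 = 1.2993 / 0.36 = 3.609 km

3.61 km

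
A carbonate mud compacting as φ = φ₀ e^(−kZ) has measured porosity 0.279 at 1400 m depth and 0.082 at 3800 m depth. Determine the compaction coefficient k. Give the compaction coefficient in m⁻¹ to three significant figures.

Working in km (1 km = 1000 m; k in km⁻¹ = k in m⁻¹ × 1000):
Athy: φ(Z) = φ₀ e^(−kZ) ⇒ φ₁/φ₂ = e^{k(Z₂−Z₁)} ⇒ k = ln(φ₁/φ₂)/(Z₂−Z₁)
k = ln(0.279/0.082) / (3.8 − 1.4) = ln(3.402) / 2.4 = 1.2245 / 2.4 = 0.5102 km⁻¹

0.000510 m⁻¹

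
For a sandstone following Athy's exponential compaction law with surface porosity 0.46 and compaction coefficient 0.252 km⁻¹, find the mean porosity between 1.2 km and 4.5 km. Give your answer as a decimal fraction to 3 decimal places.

0.231

⟨n⟩ = (1/(Z₂−Z₁)) ∫ n₀ e^(−βZ) dZ = n₀·(e^(−β·Z₁) − e^(−β·Z₂)) / (β·(Z₂−Z₁))
e^(−0.252×1.2) = 0.7390; e^(−0.252×4.5) = 0.3217
⟨n⟩ = 0.46 × (0.7390 − 0.3217) / (0.252 × 3.3) = 0.46 × 0.5018 = 0.2308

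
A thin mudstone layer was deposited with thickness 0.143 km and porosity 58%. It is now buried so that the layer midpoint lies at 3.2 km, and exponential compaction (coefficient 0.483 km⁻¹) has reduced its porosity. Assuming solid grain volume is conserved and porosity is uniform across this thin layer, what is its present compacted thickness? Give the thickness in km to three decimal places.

0.069 km

Porosity at 3.2 km: φ = 0.58·exp(−0.483×3.2) = 0.1236
Solid-volume conservation: h(1−φ) = h₀(1−φ₀) ⇒ h = h₀·(1−φ₀)/(1−φ)
h = 0.143 × (1 − 0.58)/(1 − 0.1236) = 0.143 × 0.4793 = 0.0685 km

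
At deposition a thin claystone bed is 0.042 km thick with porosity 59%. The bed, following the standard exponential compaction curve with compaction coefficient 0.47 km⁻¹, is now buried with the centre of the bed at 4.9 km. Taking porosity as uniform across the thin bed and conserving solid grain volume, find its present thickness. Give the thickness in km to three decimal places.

Porosity at 4.9 km: φ = 0.59·exp(−0.47×4.9) = 0.0590
Solid-volume conservation: h(1−φ) = h₀(1−φ₀) ⇒ h = h₀·(1−φ₀)/(1−φ)
h = 0.042 × (1 − 0.59)/(1 − 0.0590) = 0.042 × 0.4357 = 0.0183 km

0.018 km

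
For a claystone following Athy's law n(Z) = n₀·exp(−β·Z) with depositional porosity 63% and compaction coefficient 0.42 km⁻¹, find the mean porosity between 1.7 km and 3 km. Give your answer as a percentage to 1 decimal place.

23.8%

⟨n⟩ = (1/(Z₂−Z₁)) ∫ n₀ e^(−βZ) dZ = n₀·(e^(−β·Z₁) − e^(−β·Z₂)) / (β·(Z₂−Z₁))
e^(−0.42×1.7) = 0.4897; e^(−0.42×3) = 0.2837
⟨n⟩ = 0.63 × (0.4897 − 0.2837) / (0.42 × 1.3) = 0.63 × 0.3773 = 0.2377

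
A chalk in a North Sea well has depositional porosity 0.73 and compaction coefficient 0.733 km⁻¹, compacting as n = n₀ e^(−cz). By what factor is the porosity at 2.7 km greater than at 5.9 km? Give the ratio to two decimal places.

10.44

n(z₁)/n(z₂) = e^(−c·z₁)/e^(−c·z₂) = e^{c(z₂−z₁)}
= exp(0.733 × 3.2) = exp(2.346) = 10.4395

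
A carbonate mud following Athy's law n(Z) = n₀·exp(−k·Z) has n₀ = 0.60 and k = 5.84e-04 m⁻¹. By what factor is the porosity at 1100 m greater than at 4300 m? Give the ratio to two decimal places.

Working in km (1 km = 1000 m; k in km⁻¹ = k in m⁻¹ × 1000):
n(Z₁)/n(Z₂) = e^(−k·Z₁)/e^(−k·Z₂) = e^{k(Z₂−Z₁)}
= exp(0.584 × 3.2) = exp(1.869) = 6.4805

6.48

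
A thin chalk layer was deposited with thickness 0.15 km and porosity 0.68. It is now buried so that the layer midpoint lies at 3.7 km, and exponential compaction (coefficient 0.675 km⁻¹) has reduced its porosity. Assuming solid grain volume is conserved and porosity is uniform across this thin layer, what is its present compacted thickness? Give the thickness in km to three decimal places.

Porosity at 3.7 km: phi = 0.68·exp(−0.675×3.7) = 0.0560
Solid-volume conservation: h(1−phi) = h₀(1−phi₀) ⇒ h = h₀·(1−phi₀)/(1−phi)
h = 0.15 × (1 − 0.68)/(1 − 0.0560) = 0.15 × 0.3390 = 0.0508 km

0.051 km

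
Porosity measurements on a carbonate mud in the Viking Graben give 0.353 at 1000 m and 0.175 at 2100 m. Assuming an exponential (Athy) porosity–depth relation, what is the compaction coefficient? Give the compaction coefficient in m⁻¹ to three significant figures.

0.000638 m⁻¹

Working in km (1 km = 1000 m; c in km⁻¹ = c in m⁻¹ × 1000):
Athy: phi(d) = phi₀ e^(−cd) ⇒ phi₁/phi₂ = e^{c(d₂−d₁)} ⇒ c = ln(phi₁/phi₂)/(d₂−d₁)
c = ln(0.353/0.175) / (2.1 − 1) = ln(2.017) / 1.1 = 0.7017 / 1.1 = 0.6379 km⁻¹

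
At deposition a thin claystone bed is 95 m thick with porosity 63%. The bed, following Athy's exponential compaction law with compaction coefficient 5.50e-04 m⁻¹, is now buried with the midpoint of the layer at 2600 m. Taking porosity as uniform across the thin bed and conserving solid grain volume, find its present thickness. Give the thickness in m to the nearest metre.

Working in km (1 km = 1000 m; c in km⁻¹ = c in m⁻¹ × 1000):
Porosity at 2.6 km: phi = 0.63·exp(−0.55×2.6) = 0.1508
Solid-volume conservation: h(1−phi) = h₀(1−phi₀) ⇒ h = h₀·(1−phi₀)/(1−phi)
h = 0.095 × (1 − 0.63)/(1 − 0.1508) = 0.095 × 0.4357 = 0.0414 km

41 m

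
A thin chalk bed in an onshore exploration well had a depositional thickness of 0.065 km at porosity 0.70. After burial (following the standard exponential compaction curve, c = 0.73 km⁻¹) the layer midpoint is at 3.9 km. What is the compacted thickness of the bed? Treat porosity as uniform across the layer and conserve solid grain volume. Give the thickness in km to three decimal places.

0.020 km

Porosity at 3.9 km: φ = 0.7·exp(−0.73×3.9) = 0.0406
Solid-volume conservation: h(1−φ) = h₀(1−φ₀) ⇒ h = h₀·(1−φ₀)/(1−φ)
h = 0.065 × (1 − 0.7)/(1 − 0.0406) = 0.065 × 0.3127 = 0.0203 km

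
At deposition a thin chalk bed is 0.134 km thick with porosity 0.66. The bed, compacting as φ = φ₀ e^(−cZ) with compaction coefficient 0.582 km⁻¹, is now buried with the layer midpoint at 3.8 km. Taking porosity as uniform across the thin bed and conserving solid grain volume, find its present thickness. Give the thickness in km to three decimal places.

0.049 km

Porosity at 3.8 km: φ = 0.66·exp(−0.582×3.8) = 0.0723
Solid-volume conservation: h(1−φ) = h₀(1−φ₀) ⇒ h = h₀·(1−φ₀)/(1−φ)
h = 0.134 × (1 − 0.66)/(1 − 0.0723) = 0.134 × 0.3665 = 0.0491 km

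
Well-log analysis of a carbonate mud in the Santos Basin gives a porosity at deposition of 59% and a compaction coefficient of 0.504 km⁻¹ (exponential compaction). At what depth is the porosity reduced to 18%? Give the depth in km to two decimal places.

Invert Athy's law: d = ln(phi₀/phi) / β
d = ln(0.59/0.18) / 0.504 = ln(3.278) / 0.504 = 1.1872 / 0.504 = 2.355 km

2.36 km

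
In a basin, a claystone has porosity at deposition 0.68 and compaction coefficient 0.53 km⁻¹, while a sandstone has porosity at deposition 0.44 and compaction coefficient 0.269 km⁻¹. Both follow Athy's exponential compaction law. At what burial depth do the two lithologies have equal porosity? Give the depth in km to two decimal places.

1.67 km

Set φ₀ₐ e^(−βₐd) = φ₀ᵦ e^(−βᵦd) ⇒ ln(φ₀ₐ/φ₀ᵦ) = (βₐ − βᵦ)·d
d = ln(0.68/0.44) / (0.53 − 0.269) = 0.4353 / 0.261 = 1.668 km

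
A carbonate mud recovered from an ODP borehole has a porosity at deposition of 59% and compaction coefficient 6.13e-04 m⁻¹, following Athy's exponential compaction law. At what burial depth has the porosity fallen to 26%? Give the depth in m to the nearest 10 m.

Working in km (1 km = 1000 m; k in km⁻¹ = k in m⁻¹ × 1000):
Invert Athy's law: z = ln(phi₀/phi) / k
z = ln(0.59/0.26) / 0.613 = ln(2.269) / 0.613 = 0.8194 / 0.613 = 1.337 km

1340 m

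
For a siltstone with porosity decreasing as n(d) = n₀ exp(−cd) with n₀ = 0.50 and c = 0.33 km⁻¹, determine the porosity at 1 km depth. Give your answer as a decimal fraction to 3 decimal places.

0.359

n = n₀·exp(−c·d) = 0.5 × exp(−0.33 × 1) = 0.5 × exp(−0.33)
  = 0.5 × 0.7189 = 0.3595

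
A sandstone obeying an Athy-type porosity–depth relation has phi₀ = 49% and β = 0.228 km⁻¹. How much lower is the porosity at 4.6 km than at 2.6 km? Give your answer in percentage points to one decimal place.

phi(2.6) = 0.49·e^(−0.228×2.6) = 0.2709
phi(4.6) = 0.49·e^(−0.228×4.6) = 0.1717
Δphi = 0.2709 − 0.1717 = 0.0992

9.9 percentage points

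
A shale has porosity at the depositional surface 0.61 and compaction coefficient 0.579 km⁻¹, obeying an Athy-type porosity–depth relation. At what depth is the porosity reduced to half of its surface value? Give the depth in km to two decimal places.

1.20 km

φ/φ₀ = 1/2 ⇒ exp(−β·z) = 1/2 ⇒ z = ln(2) / β
z = 0.6931 / 0.579 = 1.197 km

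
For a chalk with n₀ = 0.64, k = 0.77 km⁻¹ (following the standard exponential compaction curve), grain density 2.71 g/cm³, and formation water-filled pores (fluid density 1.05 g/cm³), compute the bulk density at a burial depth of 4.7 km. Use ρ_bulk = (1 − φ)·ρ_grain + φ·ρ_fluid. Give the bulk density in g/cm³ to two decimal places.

2.68 g/cm³

Porosity at depth: n = 0.64·exp(−0.77×4.7) = 0.64×0.0268 = 0.0172
Bulk density: ρ_b = (1−n)ρ_g + n·ρ_f = 0.9828×2.71 + 0.0172×1.05
       = 2.664 + 0.018 = 2.682 g/cm³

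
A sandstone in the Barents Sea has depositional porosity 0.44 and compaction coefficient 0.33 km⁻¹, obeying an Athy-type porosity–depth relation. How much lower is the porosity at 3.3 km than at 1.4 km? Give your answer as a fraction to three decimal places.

phi(1.4) = 0.44·e^(−0.33×1.4) = 0.2772
phi(3.3) = 0.44·e^(−0.33×3.3) = 0.1481
Δphi = 0.2772 − 0.1481 = 0.1291

0.129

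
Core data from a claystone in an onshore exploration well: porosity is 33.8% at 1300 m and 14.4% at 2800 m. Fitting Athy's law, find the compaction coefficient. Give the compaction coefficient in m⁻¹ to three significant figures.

Working in km (1 km = 1000 m; c in km⁻¹ = c in m⁻¹ × 1000):
Athy: φ(d) = φ₀ e^(−cd) ⇒ φ₁/φ₂ = e^{c(d₂−d₁)} ⇒ c = ln(φ₁/φ₂)/(d₂−d₁)
c = ln(0.338/0.144) / (2.8 − 1.3) = ln(2.347) / 1.5 = 0.8532 / 1.5 = 0.5688 km⁻¹

0.000569 m⁻¹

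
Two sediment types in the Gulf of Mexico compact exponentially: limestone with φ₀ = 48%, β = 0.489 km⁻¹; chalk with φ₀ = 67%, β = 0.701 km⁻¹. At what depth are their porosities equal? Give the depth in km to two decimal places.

1.57 km

Set φ₀ₐ e^(−βₐz) = φ₀ᵦ e^(−βᵦz) ⇒ ln(φ₀ₐ/φ₀ᵦ) = (βₐ − βᵦ)·z
z = ln(0.48/0.67) / (0.489 − 0.701) = -0.3335 / -0.212 = 1.573 km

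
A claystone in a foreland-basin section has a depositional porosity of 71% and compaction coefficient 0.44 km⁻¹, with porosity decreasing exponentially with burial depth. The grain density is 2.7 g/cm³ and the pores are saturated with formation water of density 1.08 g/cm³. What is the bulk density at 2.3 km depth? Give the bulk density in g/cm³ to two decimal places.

2.28 g/cm³

Porosity at depth: phi = 0.71·exp(−0.44×2.3) = 0.71×0.3635 = 0.2581
Bulk density: ρ_b = (1−phi)ρ_g + phi·ρ_f = 0.7419×2.7 + 0.2581×1.08
       = 2.003 + 0.279 = 2.282 g/cm³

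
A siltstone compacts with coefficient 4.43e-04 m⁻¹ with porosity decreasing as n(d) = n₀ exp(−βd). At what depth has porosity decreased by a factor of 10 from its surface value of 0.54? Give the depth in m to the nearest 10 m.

Working in km (1 km = 1000 m; β in km⁻¹ = β in m⁻¹ × 1000):
n/n₀ = 1/10 ⇒ exp(−β·d) = 1/10 ⇒ d = ln(10) / β
d = 2.3026 / 0.443 = 5.198 km

5200 m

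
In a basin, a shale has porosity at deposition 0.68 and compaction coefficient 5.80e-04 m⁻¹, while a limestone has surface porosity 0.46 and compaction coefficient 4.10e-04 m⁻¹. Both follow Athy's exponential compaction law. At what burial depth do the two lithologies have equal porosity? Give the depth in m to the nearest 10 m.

2300 m

Working in km (1 km = 1000 m; k in km⁻¹ = k in m⁻¹ × 1000):
Set n₀ₐ e^(−kₐd) = n₀ᵦ e^(−kᵦd) ⇒ ln(n₀ₐ/n₀ᵦ) = (kₐ − kᵦ)·d
d = ln(0.68/0.46) / (0.58 − 0.41) = 0.3909 / 0.17 = 2.299 km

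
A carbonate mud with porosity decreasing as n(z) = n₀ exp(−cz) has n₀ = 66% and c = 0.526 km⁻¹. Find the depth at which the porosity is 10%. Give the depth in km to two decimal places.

Invert Athy's law: z = ln(n₀/n) / c
z = ln(0.66/0.1) / 0.526 = ln(6.6) / 0.526 = 1.8871 / 0.526 = 3.588 km

3.59 km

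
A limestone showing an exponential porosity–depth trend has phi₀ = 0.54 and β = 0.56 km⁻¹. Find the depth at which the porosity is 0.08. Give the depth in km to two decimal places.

Invert Athy's law: Z = ln(phi₀/phi) / β
Z = ln(0.54/0.08) / 0.56 = ln(6.75) / 0.56 = 1.9095 / 0.56 = 3.410 km

3.41 km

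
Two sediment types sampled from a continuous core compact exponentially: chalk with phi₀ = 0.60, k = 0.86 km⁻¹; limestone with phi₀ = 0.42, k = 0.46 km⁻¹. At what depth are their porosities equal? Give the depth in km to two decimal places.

0.89 km

Set phi₀ₐ e^(−kₐz) = phi₀ᵦ e^(−kᵦz) ⇒ ln(phi₀ₐ/phi₀ᵦ) = (kₐ − kᵦ)·z
z = ln(0.6/0.42) / (0.86 − 0.46) = 0.3567 / 0.4 = 0.892 km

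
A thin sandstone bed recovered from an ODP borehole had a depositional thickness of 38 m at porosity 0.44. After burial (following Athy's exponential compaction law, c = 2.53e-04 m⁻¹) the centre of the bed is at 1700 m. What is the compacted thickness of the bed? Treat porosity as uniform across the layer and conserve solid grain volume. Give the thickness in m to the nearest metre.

Working in km (1 km = 1000 m; c in km⁻¹ = c in m⁻¹ × 1000):
Porosity at 1.7 km: n = 0.44·exp(−0.253×1.7) = 0.2862
Solid-volume conservation: h(1−n) = h₀(1−n₀) ⇒ h = h₀·(1−n₀)/(1−n)
h = 0.038 × (1 − 0.44)/(1 − 0.2862) = 0.038 × 0.7845 = 0.0298 km

30 m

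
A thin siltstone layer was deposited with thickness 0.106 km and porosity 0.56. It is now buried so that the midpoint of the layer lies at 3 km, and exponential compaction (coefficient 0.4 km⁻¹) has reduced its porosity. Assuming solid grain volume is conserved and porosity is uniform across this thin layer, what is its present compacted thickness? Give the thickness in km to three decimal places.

0.056 km

Porosity at 3 km: phi = 0.56·exp(−0.4×3) = 0.1687
Solid-volume conservation: h(1−phi) = h₀(1−phi₀) ⇒ h = h₀·(1−phi₀)/(1−phi)
h = 0.106 × (1 − 0.56)/(1 − 0.1687) = 0.106 × 0.5293 = 0.0561 km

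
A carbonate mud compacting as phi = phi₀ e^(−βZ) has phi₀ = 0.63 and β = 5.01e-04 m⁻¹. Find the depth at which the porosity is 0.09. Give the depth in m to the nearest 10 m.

3880 m

Working in km (1 km = 1000 m; β in km⁻¹ = β in m⁻¹ × 1000):
Invert Athy's law: Z = ln(phi₀/phi) / β
Z = ln(0.63/0.09) / 0.501 = ln(7) / 0.501 = 1.9459 / 0.501 = 3.884 km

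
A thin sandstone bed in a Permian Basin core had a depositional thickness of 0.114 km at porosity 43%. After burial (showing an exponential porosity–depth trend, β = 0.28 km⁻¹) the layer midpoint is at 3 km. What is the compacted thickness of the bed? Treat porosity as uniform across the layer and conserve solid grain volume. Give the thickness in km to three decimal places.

0.080 km

Porosity at 3 km: phi = 0.43·exp(−0.28×3) = 0.1856
Solid-volume conservation: h(1−phi) = h₀(1−phi₀) ⇒ h = h₀·(1−phi₀)/(1−phi)
h = 0.114 × (1 − 0.43)/(1 − 0.1856) = 0.114 × 0.6999 = 0.0798 km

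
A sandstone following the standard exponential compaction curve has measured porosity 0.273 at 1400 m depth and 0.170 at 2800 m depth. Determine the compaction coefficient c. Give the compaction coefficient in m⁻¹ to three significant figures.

0.000338 m⁻¹

Working in km (1 km = 1000 m; c in km⁻¹ = c in m⁻¹ × 1000):
Athy: φ(Z) = φ₀ e^(−cZ) ⇒ φ₁/φ₂ = e^{c(Z₂−Z₁)} ⇒ c = ln(φ₁/φ₂)/(Z₂−Z₁)
c = ln(0.273/0.17) / (2.8 − 1.4) = ln(1.606) / 1.4 = 0.4737 / 1.4 = 0.3383 km⁻¹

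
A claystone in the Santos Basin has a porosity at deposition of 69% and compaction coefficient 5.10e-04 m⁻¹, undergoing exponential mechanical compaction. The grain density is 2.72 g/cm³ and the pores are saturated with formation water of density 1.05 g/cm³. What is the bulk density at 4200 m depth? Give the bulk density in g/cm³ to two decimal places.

Working in km (1 km = 1000 m; c in km⁻¹ = c in m⁻¹ × 1000):
Porosity at depth: phi = 0.69·exp(−0.51×4.2) = 0.69×0.1174 = 0.0810
Bulk density: ρ_b = (1−phi)ρ_g + phi·ρ_f = 0.9190×2.72 + 0.0810×1.05
       = 2.500 + 0.085 = 2.585 g/cm³

2.58 g/cm³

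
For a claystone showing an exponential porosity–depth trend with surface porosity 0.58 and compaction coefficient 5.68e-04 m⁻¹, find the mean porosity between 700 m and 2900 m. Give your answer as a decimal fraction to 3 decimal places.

0.222

Working in km (1 km = 1000 m; c in km⁻¹ = c in m⁻¹ × 1000):
⟨φ⟩ = (1/(d₂−d₁)) ∫ φ₀ e^(−cd) dd = φ₀·(e^(−c·d₁) − e^(−c·d₂)) / (c·(d₂−d₁))
e^(−0.568×0.7) = 0.6719; e^(−0.568×2.9) = 0.1926
⟨φ⟩ = 0.58 × (0.6719 − 0.1926) / (0.568 × 2.2) = 0.58 × 0.3836 = 0.2225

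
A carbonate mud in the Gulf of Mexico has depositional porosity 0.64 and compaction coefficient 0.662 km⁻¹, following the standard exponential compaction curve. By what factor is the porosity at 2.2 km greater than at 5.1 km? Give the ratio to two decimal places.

6.82

n(Z₁)/n(Z₂) = e^(−β·Z₁)/e^(−β·Z₂) = e^{β(Z₂−Z₁)}
= exp(0.662 × 2.9) = exp(1.92) = 6.8196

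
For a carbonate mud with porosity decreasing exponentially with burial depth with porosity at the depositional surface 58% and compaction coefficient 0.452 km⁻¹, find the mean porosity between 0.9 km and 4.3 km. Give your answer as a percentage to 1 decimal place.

19.7%

⟨phi⟩ = (1/(d₂−d₁)) ∫ phi₀ e^(−kd) dd = phi₀·(e^(−k·d₁) − e^(−k·d₂)) / (k·(d₂−d₁))
e^(−0.452×0.9) = 0.6658; e^(−0.452×4.3) = 0.1432
⟨phi⟩ = 0.58 × (0.6658 − 0.1432) / (0.452 × 3.4) = 0.58 × 0.3401 = 0.1972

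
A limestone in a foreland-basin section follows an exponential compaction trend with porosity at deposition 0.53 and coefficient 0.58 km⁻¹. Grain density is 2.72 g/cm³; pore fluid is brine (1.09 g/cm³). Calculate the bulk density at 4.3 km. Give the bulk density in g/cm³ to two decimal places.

2.65 g/cm³

Porosity at depth: phi = 0.53·exp(−0.58×4.3) = 0.53×0.0826 = 0.0438
Bulk density: ρ_b = (1−phi)ρ_g + phi·ρ_f = 0.9562×2.72 + 0.0438×1.09
       = 2.601 + 0.048 = 2.649 g/cm³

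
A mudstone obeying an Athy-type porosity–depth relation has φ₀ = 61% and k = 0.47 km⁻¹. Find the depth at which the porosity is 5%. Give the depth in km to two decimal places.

5.32 km

Invert Athy's law: d = ln(φ₀/φ) / k
d = ln(0.61/0.05) / 0.47 = ln(12.2) / 0.47 = 2.5014 / 0.47 = 5.322 km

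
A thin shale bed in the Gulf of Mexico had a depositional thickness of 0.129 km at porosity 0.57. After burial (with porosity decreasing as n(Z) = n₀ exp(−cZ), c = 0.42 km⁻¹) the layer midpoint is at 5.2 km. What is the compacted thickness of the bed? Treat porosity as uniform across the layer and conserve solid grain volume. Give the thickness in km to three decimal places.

0.059 km

Porosity at 5.2 km: n = 0.57·exp(−0.42×5.2) = 0.0642
Solid-volume conservation: h(1−n) = h₀(1−n₀) ⇒ h = h₀·(1−n₀)/(1−n)
h = 0.129 × (1 − 0.57)/(1 − 0.0642) = 0.129 × 0.4595 = 0.0593 km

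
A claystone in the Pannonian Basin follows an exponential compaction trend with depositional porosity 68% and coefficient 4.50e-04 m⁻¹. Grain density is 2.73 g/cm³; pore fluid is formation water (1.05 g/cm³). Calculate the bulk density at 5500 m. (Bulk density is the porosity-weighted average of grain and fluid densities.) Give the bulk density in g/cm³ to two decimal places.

Working in km (1 km = 1000 m; k in km⁻¹ = k in m⁻¹ × 1000):
Porosity at depth: n = 0.68·exp(−0.45×5.5) = 0.68×0.0842 = 0.0572
Bulk density: ρ_b = (1−n)ρ_g + n·ρ_f = 0.9428×2.73 + 0.0572×1.05
       = 2.574 + 0.060 = 2.634 g/cm³

2.63 g/cm³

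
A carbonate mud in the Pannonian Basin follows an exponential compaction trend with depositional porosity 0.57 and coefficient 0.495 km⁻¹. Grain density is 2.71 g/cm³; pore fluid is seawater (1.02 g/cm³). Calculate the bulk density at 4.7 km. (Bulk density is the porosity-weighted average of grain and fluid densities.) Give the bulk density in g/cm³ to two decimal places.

Porosity at depth: n = 0.57·exp(−0.495×4.7) = 0.57×0.0976 = 0.0557
Bulk density: ρ_b = (1−n)ρ_g + n·ρ_f = 0.9443×2.71 + 0.0557×1.02
       = 2.559 + 0.057 = 2.616 g/cm³

2.62 g/cm³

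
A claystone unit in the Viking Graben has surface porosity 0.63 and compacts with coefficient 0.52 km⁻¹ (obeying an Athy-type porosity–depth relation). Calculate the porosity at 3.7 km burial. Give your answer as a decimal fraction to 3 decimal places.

φ = φ₀·exp(−c·d) = 0.63 × exp(−0.52 × 3.7) = 0.63 × exp(−1.924)
  = 0.63 × 0.1460 = 0.0920

0.092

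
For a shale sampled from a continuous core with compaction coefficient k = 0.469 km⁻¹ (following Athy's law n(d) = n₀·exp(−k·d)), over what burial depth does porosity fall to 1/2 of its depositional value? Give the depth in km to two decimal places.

n/n₀ = 1/2 ⇒ exp(−k·d) = 1/2 ⇒ d = ln(2) / k
d = 0.6931 / 0.469 = 1.478 km

1.48 km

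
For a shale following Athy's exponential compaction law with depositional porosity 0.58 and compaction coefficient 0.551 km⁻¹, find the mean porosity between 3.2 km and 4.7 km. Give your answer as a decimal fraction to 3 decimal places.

⟨n⟩ = (1/(z₂−z₁)) ∫ n₀ e^(−kz) dz = n₀·(e^(−k·z₁) − e^(−k·z₂)) / (k·(z₂−z₁))
e^(−0.551×3.2) = 0.1715; e^(−0.551×4.7) = 0.0750
⟨n⟩ = 0.58 × (0.1715 − 0.0750) / (0.551 × 1.5) = 0.58 × 0.1167 = 0.0677

0.068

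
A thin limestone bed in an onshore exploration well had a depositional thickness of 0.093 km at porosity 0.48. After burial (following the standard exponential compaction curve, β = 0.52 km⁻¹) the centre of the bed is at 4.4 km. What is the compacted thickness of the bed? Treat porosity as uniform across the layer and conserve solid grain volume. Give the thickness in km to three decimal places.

0.051 km

Porosity at 4.4 km: phi = 0.48·exp(−0.52×4.4) = 0.0487
Solid-volume conservation: h(1−phi) = h₀(1−phi₀) ⇒ h = h₀·(1−phi₀)/(1−phi)
h = 0.093 × (1 − 0.48)/(1 − 0.0487) = 0.093 × 0.5466 = 0.0508 km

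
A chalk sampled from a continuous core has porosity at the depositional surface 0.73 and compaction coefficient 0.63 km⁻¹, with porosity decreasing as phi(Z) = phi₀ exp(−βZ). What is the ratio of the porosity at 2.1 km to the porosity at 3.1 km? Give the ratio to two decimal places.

1.88

phi(Z₁)/phi(Z₂) = e^(−β·Z₁)/e^(−β·Z₂) = e^{β(Z₂−Z₁)}
= exp(0.63 × 1) = exp(0.63) = 1.8776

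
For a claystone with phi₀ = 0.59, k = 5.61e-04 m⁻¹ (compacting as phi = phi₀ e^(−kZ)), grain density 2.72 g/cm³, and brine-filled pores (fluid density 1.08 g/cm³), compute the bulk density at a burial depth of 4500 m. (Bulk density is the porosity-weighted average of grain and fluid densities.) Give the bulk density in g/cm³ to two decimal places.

2.64 g/cm³

Working in km (1 km = 1000 m; k in km⁻¹ = k in m⁻¹ × 1000):
Porosity at depth: phi = 0.59·exp(−0.561×4.5) = 0.59×0.0801 = 0.0473
Bulk density: ρ_b = (1−phi)ρ_g + phi·ρ_f = 0.9527×2.72 + 0.0473×1.08
       = 2.591 + 0.051 = 2.642 g/cm³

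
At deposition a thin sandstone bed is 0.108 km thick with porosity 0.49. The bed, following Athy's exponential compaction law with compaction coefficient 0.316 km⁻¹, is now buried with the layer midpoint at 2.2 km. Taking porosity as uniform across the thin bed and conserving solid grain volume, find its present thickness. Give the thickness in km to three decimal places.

0.073 km

Porosity at 2.2 km: φ = 0.49·exp(−0.316×2.2) = 0.2445
Solid-volume conservation: h(1−φ) = h₀(1−φ₀) ⇒ h = h₀·(1−φ₀)/(1−φ)
h = 0.108 × (1 − 0.49)/(1 − 0.2445) = 0.108 × 0.6750 = 0.0729 km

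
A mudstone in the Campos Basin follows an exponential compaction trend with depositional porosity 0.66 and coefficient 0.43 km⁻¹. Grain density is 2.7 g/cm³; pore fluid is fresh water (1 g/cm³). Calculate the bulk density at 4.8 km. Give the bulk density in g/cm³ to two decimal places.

Porosity at depth: phi = 0.66·exp(−0.43×4.8) = 0.66×0.1269 = 0.0838
Bulk density: ρ_b = (1−phi)ρ_g + phi·ρ_f = 0.9162×2.7 + 0.0838×1
       = 2.474 + 0.084 = 2.558 g/cm³

2.56 g/cm³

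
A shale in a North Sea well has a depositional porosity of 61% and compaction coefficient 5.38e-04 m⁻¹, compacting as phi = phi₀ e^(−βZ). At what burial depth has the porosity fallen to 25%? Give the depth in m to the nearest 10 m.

1660 m

Working in km (1 km = 1000 m; β in km⁻¹ = β in m⁻¹ × 1000):
Invert Athy's law: Z = ln(phi₀/phi) / β
Z = ln(0.61/0.25) / 0.538 = ln(2.44) / 0.538 = 0.8920 / 0.538 = 1.658 km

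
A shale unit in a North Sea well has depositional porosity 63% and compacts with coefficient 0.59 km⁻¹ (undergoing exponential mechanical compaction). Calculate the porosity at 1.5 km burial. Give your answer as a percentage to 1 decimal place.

n = n₀·exp(−k·d) = 0.63 × exp(−0.59 × 1.5) = 0.63 × exp(−0.885)
  = 0.63 × 0.4127 = 0.2600

26.0%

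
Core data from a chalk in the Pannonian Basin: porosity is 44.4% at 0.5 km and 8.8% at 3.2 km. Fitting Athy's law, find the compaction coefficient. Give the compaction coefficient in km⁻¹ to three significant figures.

Athy: phi(Z) = phi₀ e^(−βZ) ⇒ phi₁/phi₂ = e^{β(Z₂−Z₁)} ⇒ β = ln(phi₁/phi₂)/(Z₂−Z₁)
β = ln(0.444/0.088) / (3.2 − 0.5) = ln(5.045) / 2.7 = 1.6185 / 2.7 = 0.5994 km⁻¹

0.599 km⁻¹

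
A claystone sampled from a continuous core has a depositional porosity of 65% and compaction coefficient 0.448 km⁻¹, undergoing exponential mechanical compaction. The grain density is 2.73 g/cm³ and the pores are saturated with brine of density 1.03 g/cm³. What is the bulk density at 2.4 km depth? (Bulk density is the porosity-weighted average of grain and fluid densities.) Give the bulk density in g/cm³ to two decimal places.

Porosity at depth: phi = 0.65·exp(−0.448×2.4) = 0.65×0.3412 = 0.2218
Bulk density: ρ_b = (1−phi)ρ_g + phi·ρ_f = 0.7782×2.73 + 0.2218×1.03
       = 2.124 + 0.228 = 2.353 g/cm³

2.35 g/cm³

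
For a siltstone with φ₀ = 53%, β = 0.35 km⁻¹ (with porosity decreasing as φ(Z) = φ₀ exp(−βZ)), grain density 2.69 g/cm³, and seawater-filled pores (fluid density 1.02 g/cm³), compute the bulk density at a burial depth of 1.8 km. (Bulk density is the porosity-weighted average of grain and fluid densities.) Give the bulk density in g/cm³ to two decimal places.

2.22 g/cm³

Porosity at depth: φ = 0.53·exp(−0.35×1.8) = 0.53×0.5326 = 0.2823
Bulk density: ρ_b = (1−φ)ρ_g + φ·ρ_f = 0.7177×2.69 + 0.2823×1.02
       = 1.931 + 0.288 = 2.219 g/cm³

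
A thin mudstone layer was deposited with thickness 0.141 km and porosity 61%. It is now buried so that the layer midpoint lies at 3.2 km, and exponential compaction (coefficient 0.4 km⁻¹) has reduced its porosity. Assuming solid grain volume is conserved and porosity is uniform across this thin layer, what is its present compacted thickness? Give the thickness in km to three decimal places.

Porosity at 3.2 km: phi = 0.61·exp(−0.4×3.2) = 0.1696
Solid-volume conservation: h(1−phi) = h₀(1−phi₀) ⇒ h = h₀·(1−phi₀)/(1−phi)
h = 0.141 × (1 − 0.61)/(1 − 0.1696) = 0.141 × 0.4697 = 0.0662 km

0.066 km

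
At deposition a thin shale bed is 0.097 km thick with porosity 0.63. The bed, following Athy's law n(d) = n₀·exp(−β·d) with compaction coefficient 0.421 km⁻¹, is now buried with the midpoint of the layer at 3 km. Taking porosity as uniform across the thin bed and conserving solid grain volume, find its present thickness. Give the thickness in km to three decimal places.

Porosity at 3 km: n = 0.63·exp(−0.421×3) = 0.1782
Solid-volume conservation: h(1−n) = h₀(1−n₀) ⇒ h = h₀·(1−n₀)/(1−n)
h = 0.097 × (1 − 0.63)/(1 − 0.1782) = 0.097 × 0.4502 = 0.0437 km

0.044 km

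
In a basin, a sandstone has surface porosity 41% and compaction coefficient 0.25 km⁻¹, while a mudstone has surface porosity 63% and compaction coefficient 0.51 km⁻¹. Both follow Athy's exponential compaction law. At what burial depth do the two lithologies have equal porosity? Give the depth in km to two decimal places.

1.65 km

Set φ₀ₐ e^(−cₐd) = φ₀ᵦ e^(−cᵦd) ⇒ ln(φ₀ₐ/φ₀ᵦ) = (cₐ − cᵦ)·d
d = ln(0.41/0.63) / (0.25 − 0.51) = -0.4296 / -0.26 = 1.652 km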